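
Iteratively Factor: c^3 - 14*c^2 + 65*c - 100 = (c - 4)*(c^2 - 10*c + 25) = (c - 5)*(c - 4)*(c - 5)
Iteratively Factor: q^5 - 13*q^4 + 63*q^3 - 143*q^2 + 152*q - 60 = (q - 2)*(q^4 - 11*q^3 + 41*q^2 - 61*q + 30) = (q - 5)*(q - 2)*(q^3 - 6*q^2 + 11*q - 6) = (q - 5)*(q - 2)*(q - 1)*(q^2 - 5*q + 6) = (q - 5)*(q - 2)^2*(q - 1)*(q - 3)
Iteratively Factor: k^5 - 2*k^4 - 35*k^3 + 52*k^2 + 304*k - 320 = (k - 4)*(k^4 + 2*k^3 - 27*k^2 - 56*k + 80) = (k - 4)*(k + 4)*(k^3 - 2*k^2 - 19*k + 20) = (k - 4)*(k - 1)*(k + 4)*(k^2 - k - 20) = (k - 5)*(k - 4)*(k - 1)*(k + 4)*(k + 4)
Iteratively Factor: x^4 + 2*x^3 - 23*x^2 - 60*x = (x)*(x^3 + 2*x^2 - 23*x - 60) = x*(x + 4)*(x^2 - 2*x - 15) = x*(x - 5)*(x + 4)*(x + 3)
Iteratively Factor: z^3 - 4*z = (z)*(z^2 - 4) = z*(z + 2)*(z - 2)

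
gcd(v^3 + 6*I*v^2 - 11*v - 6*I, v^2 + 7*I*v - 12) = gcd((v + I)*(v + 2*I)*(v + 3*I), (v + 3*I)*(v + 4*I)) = v + 3*I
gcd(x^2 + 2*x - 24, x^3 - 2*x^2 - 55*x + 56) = 1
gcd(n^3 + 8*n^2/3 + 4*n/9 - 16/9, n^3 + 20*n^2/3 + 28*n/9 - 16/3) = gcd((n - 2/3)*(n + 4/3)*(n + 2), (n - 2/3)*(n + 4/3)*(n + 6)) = n^2 + 2*n/3 - 8/9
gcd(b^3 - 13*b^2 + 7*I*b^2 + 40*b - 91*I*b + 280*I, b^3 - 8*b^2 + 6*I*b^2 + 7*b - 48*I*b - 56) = b^2 + b*(-8 + 7*I) - 56*I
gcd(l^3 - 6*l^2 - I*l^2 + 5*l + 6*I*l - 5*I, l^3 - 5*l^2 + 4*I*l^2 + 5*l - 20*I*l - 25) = l^2 + l*(-5 - I) + 5*I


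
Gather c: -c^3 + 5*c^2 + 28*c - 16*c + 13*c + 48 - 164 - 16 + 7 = -c^3 + 5*c^2 + 25*c - 125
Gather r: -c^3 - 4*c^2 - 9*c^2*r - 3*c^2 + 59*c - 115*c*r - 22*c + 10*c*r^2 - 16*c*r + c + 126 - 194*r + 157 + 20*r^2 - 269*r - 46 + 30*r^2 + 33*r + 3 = -c^3 - 7*c^2 + 38*c + r^2*(10*c + 50) + r*(-9*c^2 - 131*c - 430) + 240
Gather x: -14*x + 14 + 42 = 56 - 14*x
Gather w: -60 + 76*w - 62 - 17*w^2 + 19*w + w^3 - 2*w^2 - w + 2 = w^3 - 19*w^2 + 94*w - 120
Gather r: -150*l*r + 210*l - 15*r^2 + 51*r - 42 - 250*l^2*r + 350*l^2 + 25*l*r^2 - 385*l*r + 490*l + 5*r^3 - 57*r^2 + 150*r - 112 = 350*l^2 + 700*l + 5*r^3 + r^2*(25*l - 72) + r*(-250*l^2 - 535*l + 201) - 154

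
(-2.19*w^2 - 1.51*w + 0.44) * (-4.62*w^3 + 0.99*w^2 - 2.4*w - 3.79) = 10.1178*w^5 + 4.8081*w^4 + 1.7283*w^3 + 12.3597*w^2 + 4.6669*w - 1.6676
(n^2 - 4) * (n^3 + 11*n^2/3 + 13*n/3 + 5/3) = n^5 + 11*n^4/3 + n^3/3 - 13*n^2 - 52*n/3 - 20/3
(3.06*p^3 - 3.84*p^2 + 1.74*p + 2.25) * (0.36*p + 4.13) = 1.1016*p^4 + 11.2554*p^3 - 15.2328*p^2 + 7.9962*p + 9.2925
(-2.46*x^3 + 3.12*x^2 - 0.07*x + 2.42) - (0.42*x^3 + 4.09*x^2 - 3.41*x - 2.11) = -2.88*x^3 - 0.97*x^2 + 3.34*x + 4.53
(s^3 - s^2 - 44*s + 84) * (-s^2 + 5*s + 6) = -s^5 + 6*s^4 + 45*s^3 - 310*s^2 + 156*s + 504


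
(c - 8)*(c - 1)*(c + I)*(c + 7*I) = c^4 - 9*c^3 + 8*I*c^3 + c^2 - 72*I*c^2 + 63*c + 64*I*c - 56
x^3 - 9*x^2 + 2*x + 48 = (x - 8)*(x - 3)*(x + 2)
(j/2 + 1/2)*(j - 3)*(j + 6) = j^3/2 + 2*j^2 - 15*j/2 - 9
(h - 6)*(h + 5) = h^2 - h - 30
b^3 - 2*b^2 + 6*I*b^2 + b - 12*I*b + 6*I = (b - 1)^2*(b + 6*I)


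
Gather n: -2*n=-2*n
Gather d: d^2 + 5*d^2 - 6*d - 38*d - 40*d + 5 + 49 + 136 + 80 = 6*d^2 - 84*d + 270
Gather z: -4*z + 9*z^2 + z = 9*z^2 - 3*z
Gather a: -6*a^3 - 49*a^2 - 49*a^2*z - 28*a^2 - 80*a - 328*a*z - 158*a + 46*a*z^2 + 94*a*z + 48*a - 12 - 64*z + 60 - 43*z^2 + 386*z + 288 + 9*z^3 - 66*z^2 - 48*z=-6*a^3 + a^2*(-49*z - 77) + a*(46*z^2 - 234*z - 190) + 9*z^3 - 109*z^2 + 274*z + 336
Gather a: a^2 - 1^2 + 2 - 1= a^2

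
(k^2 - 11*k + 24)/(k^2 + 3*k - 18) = (k - 8)/(k + 6)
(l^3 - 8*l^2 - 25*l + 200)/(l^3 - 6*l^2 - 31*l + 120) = (l - 5)/(l - 3)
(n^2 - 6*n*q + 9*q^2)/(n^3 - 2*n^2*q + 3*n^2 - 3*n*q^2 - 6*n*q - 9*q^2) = (n - 3*q)/(n^2 + n*q + 3*n + 3*q)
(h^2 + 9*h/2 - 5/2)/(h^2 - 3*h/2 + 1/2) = (h + 5)/(h - 1)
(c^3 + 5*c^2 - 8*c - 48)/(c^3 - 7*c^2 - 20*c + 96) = (c + 4)/(c - 8)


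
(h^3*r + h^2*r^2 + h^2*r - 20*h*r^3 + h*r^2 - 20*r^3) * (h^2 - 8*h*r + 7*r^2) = h^5*r - 7*h^4*r^2 + h^4*r - 21*h^3*r^3 - 7*h^3*r^2 + 167*h^2*r^4 - 21*h^2*r^3 - 140*h*r^5 + 167*h*r^4 - 140*r^5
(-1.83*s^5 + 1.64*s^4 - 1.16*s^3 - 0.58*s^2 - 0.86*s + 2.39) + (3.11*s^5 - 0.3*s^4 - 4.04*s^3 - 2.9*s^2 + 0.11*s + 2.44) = 1.28*s^5 + 1.34*s^4 - 5.2*s^3 - 3.48*s^2 - 0.75*s + 4.83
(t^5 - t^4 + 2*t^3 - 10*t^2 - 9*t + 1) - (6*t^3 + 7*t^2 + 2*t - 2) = t^5 - t^4 - 4*t^3 - 17*t^2 - 11*t + 3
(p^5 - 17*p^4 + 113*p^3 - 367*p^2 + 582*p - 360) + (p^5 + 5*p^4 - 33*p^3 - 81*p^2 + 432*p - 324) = 2*p^5 - 12*p^4 + 80*p^3 - 448*p^2 + 1014*p - 684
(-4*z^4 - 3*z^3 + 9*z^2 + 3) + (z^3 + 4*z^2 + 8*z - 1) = -4*z^4 - 2*z^3 + 13*z^2 + 8*z + 2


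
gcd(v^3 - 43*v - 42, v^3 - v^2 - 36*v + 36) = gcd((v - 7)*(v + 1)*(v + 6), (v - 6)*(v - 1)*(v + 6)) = v + 6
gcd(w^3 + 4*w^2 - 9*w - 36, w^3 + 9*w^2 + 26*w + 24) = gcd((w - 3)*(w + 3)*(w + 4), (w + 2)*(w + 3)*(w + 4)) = w^2 + 7*w + 12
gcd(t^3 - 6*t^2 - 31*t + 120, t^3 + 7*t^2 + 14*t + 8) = 1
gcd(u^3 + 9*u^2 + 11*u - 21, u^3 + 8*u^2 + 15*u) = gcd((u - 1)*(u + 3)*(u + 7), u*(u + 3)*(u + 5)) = u + 3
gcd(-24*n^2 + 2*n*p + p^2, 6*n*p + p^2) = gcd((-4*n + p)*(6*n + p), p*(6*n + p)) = 6*n + p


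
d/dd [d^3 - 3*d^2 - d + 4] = 3*d^2 - 6*d - 1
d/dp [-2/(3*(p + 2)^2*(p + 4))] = 2*(3*p + 10)/(3*(p + 2)^3*(p + 4)^2)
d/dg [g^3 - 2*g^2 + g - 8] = 3*g^2 - 4*g + 1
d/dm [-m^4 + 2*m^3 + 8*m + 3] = -4*m^3 + 6*m^2 + 8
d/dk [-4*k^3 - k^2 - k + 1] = -12*k^2 - 2*k - 1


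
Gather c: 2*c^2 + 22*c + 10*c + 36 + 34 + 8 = 2*c^2 + 32*c + 78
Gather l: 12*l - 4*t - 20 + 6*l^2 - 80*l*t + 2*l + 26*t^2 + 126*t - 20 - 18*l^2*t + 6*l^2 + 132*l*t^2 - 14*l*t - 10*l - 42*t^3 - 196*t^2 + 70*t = l^2*(12 - 18*t) + l*(132*t^2 - 94*t + 4) - 42*t^3 - 170*t^2 + 192*t - 40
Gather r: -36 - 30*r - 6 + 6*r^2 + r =6*r^2 - 29*r - 42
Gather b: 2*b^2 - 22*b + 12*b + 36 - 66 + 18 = 2*b^2 - 10*b - 12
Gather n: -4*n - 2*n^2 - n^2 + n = -3*n^2 - 3*n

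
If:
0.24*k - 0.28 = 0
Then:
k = 1.17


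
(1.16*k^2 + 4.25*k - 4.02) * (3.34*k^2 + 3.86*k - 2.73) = 3.8744*k^4 + 18.6726*k^3 - 0.188599999999997*k^2 - 27.1197*k + 10.9746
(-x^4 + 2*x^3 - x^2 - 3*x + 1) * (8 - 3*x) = 3*x^5 - 14*x^4 + 19*x^3 + x^2 - 27*x + 8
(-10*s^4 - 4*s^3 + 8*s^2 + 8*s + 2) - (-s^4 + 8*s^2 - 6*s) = -9*s^4 - 4*s^3 + 14*s + 2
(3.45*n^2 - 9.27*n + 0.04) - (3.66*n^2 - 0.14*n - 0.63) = -0.21*n^2 - 9.13*n + 0.67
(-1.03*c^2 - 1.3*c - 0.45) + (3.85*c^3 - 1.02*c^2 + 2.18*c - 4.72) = 3.85*c^3 - 2.05*c^2 + 0.88*c - 5.17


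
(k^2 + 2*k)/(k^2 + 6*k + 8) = k/(k + 4)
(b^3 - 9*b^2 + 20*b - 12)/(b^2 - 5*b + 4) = (b^2 - 8*b + 12)/(b - 4)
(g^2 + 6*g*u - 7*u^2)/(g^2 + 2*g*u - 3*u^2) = (g + 7*u)/(g + 3*u)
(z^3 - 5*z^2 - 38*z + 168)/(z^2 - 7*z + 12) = (z^2 - z - 42)/(z - 3)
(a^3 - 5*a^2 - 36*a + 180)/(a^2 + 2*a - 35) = (a^2 - 36)/(a + 7)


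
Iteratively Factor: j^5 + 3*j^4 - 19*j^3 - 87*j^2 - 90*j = (j + 3)*(j^4 - 19*j^2 - 30*j) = (j - 5)*(j + 3)*(j^3 + 5*j^2 + 6*j) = j*(j - 5)*(j + 3)*(j^2 + 5*j + 6) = j*(j - 5)*(j + 2)*(j + 3)*(j + 3)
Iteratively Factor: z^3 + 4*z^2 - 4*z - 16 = (z + 2)*(z^2 + 2*z - 8) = (z + 2)*(z + 4)*(z - 2)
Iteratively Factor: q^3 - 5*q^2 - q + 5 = (q + 1)*(q^2 - 6*q + 5) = (q - 1)*(q + 1)*(q - 5)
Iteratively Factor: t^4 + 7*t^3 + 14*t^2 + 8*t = (t + 1)*(t^3 + 6*t^2 + 8*t) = (t + 1)*(t + 4)*(t^2 + 2*t) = (t + 1)*(t + 2)*(t + 4)*(t)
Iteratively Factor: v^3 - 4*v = (v + 2)*(v^2 - 2*v) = v*(v + 2)*(v - 2)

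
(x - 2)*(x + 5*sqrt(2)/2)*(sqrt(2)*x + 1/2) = sqrt(2)*x^3 - 2*sqrt(2)*x^2 + 11*x^2/2 - 11*x + 5*sqrt(2)*x/4 - 5*sqrt(2)/2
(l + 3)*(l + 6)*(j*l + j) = j*l^3 + 10*j*l^2 + 27*j*l + 18*j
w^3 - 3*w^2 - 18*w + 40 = (w - 5)*(w - 2)*(w + 4)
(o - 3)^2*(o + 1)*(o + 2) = o^4 - 3*o^3 - 7*o^2 + 15*o + 18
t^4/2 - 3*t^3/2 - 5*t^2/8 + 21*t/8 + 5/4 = (t/2 + 1/2)*(t - 5/2)*(t - 2)*(t + 1/2)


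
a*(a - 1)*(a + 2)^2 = a^4 + 3*a^3 - 4*a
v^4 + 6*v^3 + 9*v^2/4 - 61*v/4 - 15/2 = (v - 3/2)*(v + 1/2)*(v + 2)*(v + 5)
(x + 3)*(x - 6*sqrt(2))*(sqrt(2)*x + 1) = sqrt(2)*x^3 - 11*x^2 + 3*sqrt(2)*x^2 - 33*x - 6*sqrt(2)*x - 18*sqrt(2)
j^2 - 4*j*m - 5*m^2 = (j - 5*m)*(j + m)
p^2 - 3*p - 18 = (p - 6)*(p + 3)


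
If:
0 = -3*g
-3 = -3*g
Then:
No Solution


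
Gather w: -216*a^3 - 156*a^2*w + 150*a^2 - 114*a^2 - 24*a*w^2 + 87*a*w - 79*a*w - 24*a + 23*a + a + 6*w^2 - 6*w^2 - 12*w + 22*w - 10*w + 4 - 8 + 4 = -216*a^3 + 36*a^2 - 24*a*w^2 + w*(-156*a^2 + 8*a)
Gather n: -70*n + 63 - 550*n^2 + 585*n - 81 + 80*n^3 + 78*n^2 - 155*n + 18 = 80*n^3 - 472*n^2 + 360*n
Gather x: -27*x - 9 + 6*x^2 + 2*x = 6*x^2 - 25*x - 9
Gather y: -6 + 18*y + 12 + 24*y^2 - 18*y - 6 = 24*y^2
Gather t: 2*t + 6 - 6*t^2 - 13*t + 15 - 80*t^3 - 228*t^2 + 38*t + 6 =-80*t^3 - 234*t^2 + 27*t + 27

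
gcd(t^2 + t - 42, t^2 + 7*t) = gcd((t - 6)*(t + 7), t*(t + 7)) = t + 7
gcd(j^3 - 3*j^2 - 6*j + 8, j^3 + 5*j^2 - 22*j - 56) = j^2 - 2*j - 8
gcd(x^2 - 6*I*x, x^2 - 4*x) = x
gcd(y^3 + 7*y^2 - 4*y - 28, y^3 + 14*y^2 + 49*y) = y + 7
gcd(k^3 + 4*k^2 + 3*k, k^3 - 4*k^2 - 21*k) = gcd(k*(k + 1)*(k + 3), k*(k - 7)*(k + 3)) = k^2 + 3*k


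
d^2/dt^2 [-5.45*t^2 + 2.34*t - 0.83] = -10.9000000000000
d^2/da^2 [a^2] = 2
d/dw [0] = 0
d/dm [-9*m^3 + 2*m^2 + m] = -27*m^2 + 4*m + 1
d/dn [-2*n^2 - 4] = -4*n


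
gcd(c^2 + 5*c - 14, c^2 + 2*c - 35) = c + 7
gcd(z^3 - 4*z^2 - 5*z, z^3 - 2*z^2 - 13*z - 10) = z^2 - 4*z - 5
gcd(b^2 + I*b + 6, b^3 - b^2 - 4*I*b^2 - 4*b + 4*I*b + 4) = b - 2*I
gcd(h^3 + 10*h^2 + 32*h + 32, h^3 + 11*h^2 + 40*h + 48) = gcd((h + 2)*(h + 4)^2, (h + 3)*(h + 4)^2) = h^2 + 8*h + 16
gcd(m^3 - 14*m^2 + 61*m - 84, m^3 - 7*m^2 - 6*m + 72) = m - 4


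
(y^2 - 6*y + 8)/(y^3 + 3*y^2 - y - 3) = (y^2 - 6*y + 8)/(y^3 + 3*y^2 - y - 3)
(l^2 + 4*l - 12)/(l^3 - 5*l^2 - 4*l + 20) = (l + 6)/(l^2 - 3*l - 10)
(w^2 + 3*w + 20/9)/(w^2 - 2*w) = (w^2 + 3*w + 20/9)/(w*(w - 2))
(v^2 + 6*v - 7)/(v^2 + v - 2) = (v + 7)/(v + 2)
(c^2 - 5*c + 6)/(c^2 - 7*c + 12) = (c - 2)/(c - 4)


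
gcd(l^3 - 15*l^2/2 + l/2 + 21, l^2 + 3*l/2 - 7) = l - 2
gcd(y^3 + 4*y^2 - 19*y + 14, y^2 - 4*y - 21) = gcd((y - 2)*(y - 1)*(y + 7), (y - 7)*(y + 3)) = 1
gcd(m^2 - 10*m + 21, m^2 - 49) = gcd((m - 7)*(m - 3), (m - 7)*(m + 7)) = m - 7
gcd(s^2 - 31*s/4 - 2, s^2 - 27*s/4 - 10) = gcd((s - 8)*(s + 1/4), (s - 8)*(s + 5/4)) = s - 8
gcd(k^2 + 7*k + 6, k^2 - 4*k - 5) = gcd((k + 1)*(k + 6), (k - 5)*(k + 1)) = k + 1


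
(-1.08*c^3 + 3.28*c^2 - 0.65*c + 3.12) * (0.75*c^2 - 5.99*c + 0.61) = -0.81*c^5 + 8.9292*c^4 - 20.7935*c^3 + 8.2343*c^2 - 19.0853*c + 1.9032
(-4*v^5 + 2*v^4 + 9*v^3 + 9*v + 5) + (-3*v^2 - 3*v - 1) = -4*v^5 + 2*v^4 + 9*v^3 - 3*v^2 + 6*v + 4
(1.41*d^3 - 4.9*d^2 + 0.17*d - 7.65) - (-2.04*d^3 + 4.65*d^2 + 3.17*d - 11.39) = 3.45*d^3 - 9.55*d^2 - 3.0*d + 3.74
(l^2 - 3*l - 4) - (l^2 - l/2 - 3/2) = -5*l/2 - 5/2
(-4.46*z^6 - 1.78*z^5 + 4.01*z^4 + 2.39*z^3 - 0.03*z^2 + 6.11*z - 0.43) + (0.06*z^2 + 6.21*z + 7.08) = -4.46*z^6 - 1.78*z^5 + 4.01*z^4 + 2.39*z^3 + 0.03*z^2 + 12.32*z + 6.65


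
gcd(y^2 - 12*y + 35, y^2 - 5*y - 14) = y - 7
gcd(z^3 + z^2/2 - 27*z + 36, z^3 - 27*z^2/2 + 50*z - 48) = z^2 - 11*z/2 + 6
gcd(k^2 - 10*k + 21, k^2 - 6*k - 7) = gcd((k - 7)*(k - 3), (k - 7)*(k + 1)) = k - 7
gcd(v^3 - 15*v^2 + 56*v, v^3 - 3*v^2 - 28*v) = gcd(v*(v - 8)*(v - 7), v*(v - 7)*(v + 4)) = v^2 - 7*v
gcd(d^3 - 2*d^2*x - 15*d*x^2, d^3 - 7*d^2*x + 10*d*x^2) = -d^2 + 5*d*x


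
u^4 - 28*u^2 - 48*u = u*(u - 6)*(u + 2)*(u + 4)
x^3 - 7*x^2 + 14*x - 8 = (x - 4)*(x - 2)*(x - 1)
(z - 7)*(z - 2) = z^2 - 9*z + 14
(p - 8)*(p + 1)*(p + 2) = p^3 - 5*p^2 - 22*p - 16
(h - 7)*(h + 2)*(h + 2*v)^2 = h^4 + 4*h^3*v - 5*h^3 + 4*h^2*v^2 - 20*h^2*v - 14*h^2 - 20*h*v^2 - 56*h*v - 56*v^2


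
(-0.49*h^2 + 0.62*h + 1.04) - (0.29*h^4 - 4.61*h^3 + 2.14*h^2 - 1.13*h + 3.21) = -0.29*h^4 + 4.61*h^3 - 2.63*h^2 + 1.75*h - 2.17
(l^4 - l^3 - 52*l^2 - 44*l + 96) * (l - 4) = l^5 - 5*l^4 - 48*l^3 + 164*l^2 + 272*l - 384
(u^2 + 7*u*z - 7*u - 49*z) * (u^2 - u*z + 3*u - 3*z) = u^4 + 6*u^3*z - 4*u^3 - 7*u^2*z^2 - 24*u^2*z - 21*u^2 + 28*u*z^2 - 126*u*z + 147*z^2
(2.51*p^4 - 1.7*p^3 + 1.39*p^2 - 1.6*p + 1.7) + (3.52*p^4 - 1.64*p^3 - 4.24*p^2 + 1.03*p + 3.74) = 6.03*p^4 - 3.34*p^3 - 2.85*p^2 - 0.57*p + 5.44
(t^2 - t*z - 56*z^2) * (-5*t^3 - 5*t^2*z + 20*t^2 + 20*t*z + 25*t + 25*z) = -5*t^5 + 20*t^4 + 285*t^3*z^2 + 25*t^3 + 280*t^2*z^3 - 1140*t^2*z^2 - 1120*t*z^3 - 1425*t*z^2 - 1400*z^3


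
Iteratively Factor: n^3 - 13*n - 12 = (n + 1)*(n^2 - n - 12) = (n - 4)*(n + 1)*(n + 3)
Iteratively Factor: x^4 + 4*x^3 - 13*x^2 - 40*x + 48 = (x - 1)*(x^3 + 5*x^2 - 8*x - 48) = (x - 1)*(x + 4)*(x^2 + x - 12) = (x - 3)*(x - 1)*(x + 4)*(x + 4)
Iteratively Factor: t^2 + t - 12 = (t + 4)*(t - 3)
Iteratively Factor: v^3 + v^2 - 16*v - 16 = (v + 4)*(v^2 - 3*v - 4) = (v + 1)*(v + 4)*(v - 4)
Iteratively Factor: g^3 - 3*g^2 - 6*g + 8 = (g - 1)*(g^2 - 2*g - 8) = (g - 4)*(g - 1)*(g + 2)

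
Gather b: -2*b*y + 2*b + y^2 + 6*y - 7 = b*(2 - 2*y) + y^2 + 6*y - 7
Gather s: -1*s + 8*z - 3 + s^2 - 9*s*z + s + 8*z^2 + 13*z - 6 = s^2 - 9*s*z + 8*z^2 + 21*z - 9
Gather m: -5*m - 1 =-5*m - 1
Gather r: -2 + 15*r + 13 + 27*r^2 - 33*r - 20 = 27*r^2 - 18*r - 9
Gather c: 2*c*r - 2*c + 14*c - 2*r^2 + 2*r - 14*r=c*(2*r + 12) - 2*r^2 - 12*r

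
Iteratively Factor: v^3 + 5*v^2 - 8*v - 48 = (v + 4)*(v^2 + v - 12) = (v + 4)^2*(v - 3)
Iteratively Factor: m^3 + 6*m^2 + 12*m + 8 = (m + 2)*(m^2 + 4*m + 4) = (m + 2)^2*(m + 2)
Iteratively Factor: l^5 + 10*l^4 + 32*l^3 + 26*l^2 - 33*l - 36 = (l + 1)*(l^4 + 9*l^3 + 23*l^2 + 3*l - 36) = (l + 1)*(l + 4)*(l^3 + 5*l^2 + 3*l - 9) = (l + 1)*(l + 3)*(l + 4)*(l^2 + 2*l - 3) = (l + 1)*(l + 3)^2*(l + 4)*(l - 1)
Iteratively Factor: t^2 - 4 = (t + 2)*(t - 2)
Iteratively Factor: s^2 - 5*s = (s - 5)*(s)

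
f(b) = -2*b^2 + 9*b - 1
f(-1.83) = -24.17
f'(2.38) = -0.52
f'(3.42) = -4.68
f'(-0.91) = 12.64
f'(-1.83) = 16.32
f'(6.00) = -15.00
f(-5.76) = -119.20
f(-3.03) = -46.63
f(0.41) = 2.35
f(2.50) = 9.00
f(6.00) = -19.00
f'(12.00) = -39.00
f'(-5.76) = 32.04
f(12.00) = -181.00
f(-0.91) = -10.85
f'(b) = 9 - 4*b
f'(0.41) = 7.36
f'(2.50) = -1.00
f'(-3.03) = 21.12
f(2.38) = 9.09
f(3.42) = 6.39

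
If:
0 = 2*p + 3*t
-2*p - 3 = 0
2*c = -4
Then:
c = -2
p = -3/2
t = 1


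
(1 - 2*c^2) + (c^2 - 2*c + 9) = -c^2 - 2*c + 10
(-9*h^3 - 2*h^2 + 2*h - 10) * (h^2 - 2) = -9*h^5 - 2*h^4 + 20*h^3 - 6*h^2 - 4*h + 20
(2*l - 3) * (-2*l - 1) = -4*l^2 + 4*l + 3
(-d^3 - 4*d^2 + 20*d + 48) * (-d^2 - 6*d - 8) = d^5 + 10*d^4 + 12*d^3 - 136*d^2 - 448*d - 384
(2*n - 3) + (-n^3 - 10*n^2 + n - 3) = -n^3 - 10*n^2 + 3*n - 6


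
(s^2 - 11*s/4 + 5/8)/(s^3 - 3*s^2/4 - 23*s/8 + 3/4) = (2*s - 5)/(2*s^2 - s - 6)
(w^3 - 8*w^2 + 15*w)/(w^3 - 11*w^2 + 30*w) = (w - 3)/(w - 6)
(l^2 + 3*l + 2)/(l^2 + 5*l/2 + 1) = 2*(l + 1)/(2*l + 1)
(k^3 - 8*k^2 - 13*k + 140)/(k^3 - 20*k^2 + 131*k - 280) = (k + 4)/(k - 8)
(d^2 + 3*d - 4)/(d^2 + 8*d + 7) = (d^2 + 3*d - 4)/(d^2 + 8*d + 7)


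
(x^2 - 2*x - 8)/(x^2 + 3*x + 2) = (x - 4)/(x + 1)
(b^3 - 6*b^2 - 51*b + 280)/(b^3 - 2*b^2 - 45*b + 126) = (b^2 - 13*b + 40)/(b^2 - 9*b + 18)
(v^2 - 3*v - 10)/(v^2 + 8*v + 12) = (v - 5)/(v + 6)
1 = 1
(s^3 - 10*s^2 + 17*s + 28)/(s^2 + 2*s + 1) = (s^2 - 11*s + 28)/(s + 1)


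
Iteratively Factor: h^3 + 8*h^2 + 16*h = (h + 4)*(h^2 + 4*h) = h*(h + 4)*(h + 4)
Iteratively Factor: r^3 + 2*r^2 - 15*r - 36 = (r + 3)*(r^2 - r - 12) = (r - 4)*(r + 3)*(r + 3)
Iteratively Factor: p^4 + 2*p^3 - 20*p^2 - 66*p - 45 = (p + 1)*(p^3 + p^2 - 21*p - 45) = (p + 1)*(p + 3)*(p^2 - 2*p - 15) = (p + 1)*(p + 3)^2*(p - 5)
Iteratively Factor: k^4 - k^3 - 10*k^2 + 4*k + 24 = (k - 3)*(k^3 + 2*k^2 - 4*k - 8) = (k - 3)*(k + 2)*(k^2 - 4) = (k - 3)*(k + 2)^2*(k - 2)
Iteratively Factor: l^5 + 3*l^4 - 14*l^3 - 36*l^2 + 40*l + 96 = (l + 2)*(l^4 + l^3 - 16*l^2 - 4*l + 48) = (l + 2)*(l + 4)*(l^3 - 3*l^2 - 4*l + 12) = (l + 2)^2*(l + 4)*(l^2 - 5*l + 6) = (l - 2)*(l + 2)^2*(l + 4)*(l - 3)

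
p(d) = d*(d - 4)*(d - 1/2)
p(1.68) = -4.60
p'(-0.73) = 10.17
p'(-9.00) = 326.00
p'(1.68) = -4.65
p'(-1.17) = 16.64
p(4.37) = 6.26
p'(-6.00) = 164.00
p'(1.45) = -4.74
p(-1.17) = -10.10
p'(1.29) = -4.62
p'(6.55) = 71.76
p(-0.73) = -4.25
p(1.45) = -3.51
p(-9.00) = -1111.50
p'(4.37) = 19.96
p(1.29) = -2.76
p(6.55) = 101.05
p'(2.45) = -2.04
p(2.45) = -7.41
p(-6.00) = -390.00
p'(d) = d*(d - 4) + d*(d - 1/2) + (d - 4)*(d - 1/2)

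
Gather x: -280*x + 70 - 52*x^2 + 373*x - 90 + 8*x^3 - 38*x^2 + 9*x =8*x^3 - 90*x^2 + 102*x - 20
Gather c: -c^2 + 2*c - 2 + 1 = -c^2 + 2*c - 1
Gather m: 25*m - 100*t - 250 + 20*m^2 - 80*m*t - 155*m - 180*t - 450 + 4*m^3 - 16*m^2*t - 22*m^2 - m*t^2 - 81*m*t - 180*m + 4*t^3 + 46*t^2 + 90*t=4*m^3 + m^2*(-16*t - 2) + m*(-t^2 - 161*t - 310) + 4*t^3 + 46*t^2 - 190*t - 700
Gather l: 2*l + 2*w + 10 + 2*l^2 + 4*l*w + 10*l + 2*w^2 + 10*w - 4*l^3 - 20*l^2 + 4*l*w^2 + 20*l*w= -4*l^3 - 18*l^2 + l*(4*w^2 + 24*w + 12) + 2*w^2 + 12*w + 10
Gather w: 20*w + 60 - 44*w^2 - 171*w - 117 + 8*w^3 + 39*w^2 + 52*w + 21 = 8*w^3 - 5*w^2 - 99*w - 36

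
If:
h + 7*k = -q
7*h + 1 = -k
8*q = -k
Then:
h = -55/377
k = 8/377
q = -1/377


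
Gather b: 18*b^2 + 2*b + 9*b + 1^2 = 18*b^2 + 11*b + 1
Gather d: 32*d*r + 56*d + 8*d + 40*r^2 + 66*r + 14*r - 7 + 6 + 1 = d*(32*r + 64) + 40*r^2 + 80*r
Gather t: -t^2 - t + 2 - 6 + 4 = -t^2 - t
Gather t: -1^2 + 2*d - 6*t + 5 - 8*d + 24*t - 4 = -6*d + 18*t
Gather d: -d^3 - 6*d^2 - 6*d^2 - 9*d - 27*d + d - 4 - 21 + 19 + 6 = -d^3 - 12*d^2 - 35*d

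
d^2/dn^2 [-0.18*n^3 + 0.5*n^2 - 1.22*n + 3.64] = 1.0 - 1.08*n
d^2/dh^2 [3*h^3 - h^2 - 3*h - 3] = 18*h - 2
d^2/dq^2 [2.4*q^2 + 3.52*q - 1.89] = 4.80000000000000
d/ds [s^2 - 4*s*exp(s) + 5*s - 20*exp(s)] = -4*s*exp(s) + 2*s - 24*exp(s) + 5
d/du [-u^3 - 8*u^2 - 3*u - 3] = -3*u^2 - 16*u - 3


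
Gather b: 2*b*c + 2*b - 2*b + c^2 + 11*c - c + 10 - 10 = 2*b*c + c^2 + 10*c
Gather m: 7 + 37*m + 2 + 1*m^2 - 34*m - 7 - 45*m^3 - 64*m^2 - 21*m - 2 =-45*m^3 - 63*m^2 - 18*m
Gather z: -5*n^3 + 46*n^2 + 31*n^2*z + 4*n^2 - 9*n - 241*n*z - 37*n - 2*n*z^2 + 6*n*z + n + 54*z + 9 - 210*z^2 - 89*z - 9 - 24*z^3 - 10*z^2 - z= -5*n^3 + 50*n^2 - 45*n - 24*z^3 + z^2*(-2*n - 220) + z*(31*n^2 - 235*n - 36)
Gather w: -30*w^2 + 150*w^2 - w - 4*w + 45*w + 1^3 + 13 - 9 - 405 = 120*w^2 + 40*w - 400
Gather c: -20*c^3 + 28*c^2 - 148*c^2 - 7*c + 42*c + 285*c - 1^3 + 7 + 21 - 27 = -20*c^3 - 120*c^2 + 320*c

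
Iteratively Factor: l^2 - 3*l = (l - 3)*(l)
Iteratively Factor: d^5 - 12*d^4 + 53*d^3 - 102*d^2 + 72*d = (d - 3)*(d^4 - 9*d^3 + 26*d^2 - 24*d) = (d - 3)^2*(d^3 - 6*d^2 + 8*d) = (d - 3)^2*(d - 2)*(d^2 - 4*d) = (d - 4)*(d - 3)^2*(d - 2)*(d)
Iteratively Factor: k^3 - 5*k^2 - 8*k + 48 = (k - 4)*(k^2 - k - 12) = (k - 4)*(k + 3)*(k - 4)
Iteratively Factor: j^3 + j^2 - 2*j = (j)*(j^2 + j - 2) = j*(j + 2)*(j - 1)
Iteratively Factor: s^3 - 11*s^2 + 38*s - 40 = (s - 4)*(s^2 - 7*s + 10) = (s - 5)*(s - 4)*(s - 2)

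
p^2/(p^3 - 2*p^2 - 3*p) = p/(p^2 - 2*p - 3)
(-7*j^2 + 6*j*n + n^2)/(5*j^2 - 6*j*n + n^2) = (-7*j - n)/(5*j - n)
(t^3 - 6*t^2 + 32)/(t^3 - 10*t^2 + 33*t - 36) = (t^2 - 2*t - 8)/(t^2 - 6*t + 9)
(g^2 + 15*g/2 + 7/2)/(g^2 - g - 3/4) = 2*(g + 7)/(2*g - 3)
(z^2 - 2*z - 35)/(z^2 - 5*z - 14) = (z + 5)/(z + 2)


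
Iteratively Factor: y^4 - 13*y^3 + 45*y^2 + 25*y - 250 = (y - 5)*(y^3 - 8*y^2 + 5*y + 50) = (y - 5)^2*(y^2 - 3*y - 10) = (y - 5)^2*(y + 2)*(y - 5)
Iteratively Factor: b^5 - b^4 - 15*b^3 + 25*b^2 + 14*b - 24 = (b - 2)*(b^4 + b^3 - 13*b^2 - b + 12) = (b - 3)*(b - 2)*(b^3 + 4*b^2 - b - 4) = (b - 3)*(b - 2)*(b + 1)*(b^2 + 3*b - 4) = (b - 3)*(b - 2)*(b - 1)*(b + 1)*(b + 4)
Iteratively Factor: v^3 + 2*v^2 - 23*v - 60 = (v + 4)*(v^2 - 2*v - 15) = (v - 5)*(v + 4)*(v + 3)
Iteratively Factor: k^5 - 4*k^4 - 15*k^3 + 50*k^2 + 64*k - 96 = (k + 3)*(k^4 - 7*k^3 + 6*k^2 + 32*k - 32) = (k - 4)*(k + 3)*(k^3 - 3*k^2 - 6*k + 8) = (k - 4)^2*(k + 3)*(k^2 + k - 2) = (k - 4)^2*(k + 2)*(k + 3)*(k - 1)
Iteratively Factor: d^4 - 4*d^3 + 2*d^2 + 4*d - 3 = (d - 1)*(d^3 - 3*d^2 - d + 3) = (d - 1)*(d + 1)*(d^2 - 4*d + 3) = (d - 3)*(d - 1)*(d + 1)*(d - 1)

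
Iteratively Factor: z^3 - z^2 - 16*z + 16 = (z + 4)*(z^2 - 5*z + 4) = (z - 4)*(z + 4)*(z - 1)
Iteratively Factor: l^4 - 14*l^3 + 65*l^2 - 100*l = (l - 4)*(l^3 - 10*l^2 + 25*l) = (l - 5)*(l - 4)*(l^2 - 5*l) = (l - 5)^2*(l - 4)*(l)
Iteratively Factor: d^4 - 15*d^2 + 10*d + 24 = (d - 2)*(d^3 + 2*d^2 - 11*d - 12) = (d - 3)*(d - 2)*(d^2 + 5*d + 4) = (d - 3)*(d - 2)*(d + 4)*(d + 1)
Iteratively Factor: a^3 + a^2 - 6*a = (a - 2)*(a^2 + 3*a) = (a - 2)*(a + 3)*(a)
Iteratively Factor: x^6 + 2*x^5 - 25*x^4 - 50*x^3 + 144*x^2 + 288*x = (x + 4)*(x^5 - 2*x^4 - 17*x^3 + 18*x^2 + 72*x) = x*(x + 4)*(x^4 - 2*x^3 - 17*x^2 + 18*x + 72) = x*(x + 2)*(x + 4)*(x^3 - 4*x^2 - 9*x + 36) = x*(x - 4)*(x + 2)*(x + 4)*(x^2 - 9) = x*(x - 4)*(x - 3)*(x + 2)*(x + 4)*(x + 3)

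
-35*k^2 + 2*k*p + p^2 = (-5*k + p)*(7*k + p)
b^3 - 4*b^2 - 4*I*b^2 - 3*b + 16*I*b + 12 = (b - 4)*(b - 3*I)*(b - I)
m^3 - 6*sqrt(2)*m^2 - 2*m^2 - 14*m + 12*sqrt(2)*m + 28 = (m - 2)*(m - 7*sqrt(2))*(m + sqrt(2))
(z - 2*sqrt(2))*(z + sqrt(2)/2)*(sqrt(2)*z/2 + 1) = sqrt(2)*z^3/2 - z^2/2 - 5*sqrt(2)*z/2 - 2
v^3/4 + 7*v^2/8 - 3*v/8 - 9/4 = (v/4 + 1/2)*(v - 3/2)*(v + 3)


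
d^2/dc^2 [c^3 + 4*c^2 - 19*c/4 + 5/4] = 6*c + 8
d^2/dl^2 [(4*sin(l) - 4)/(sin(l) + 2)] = 12*(sin(l)^2 - 2*sin(l) - 2)/(sin(l) + 2)^3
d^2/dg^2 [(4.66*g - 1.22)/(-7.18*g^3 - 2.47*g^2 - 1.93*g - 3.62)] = (-1441.405104*g^5 + 258.86772*g^4 + 418.469972*g^3 + 1599.545028*g^2 + 94.638204*g + 52.386852)/(370.146232*g^9 + 382.003284*g^8 + 429.901782*g^7 + 780.294955*g^6 + 500.754069*g^5 + 394.840011*g^4 + 392.999245*g^3 + 137.556018*g^2 + 75.874476*g + 47.437928)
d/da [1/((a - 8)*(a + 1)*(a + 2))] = (-(a - 8)*(a + 1) - (a - 8)*(a + 2) - (a + 1)*(a + 2))/((a - 8)^2*(a + 1)^2*(a + 2)^2)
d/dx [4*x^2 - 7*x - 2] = 8*x - 7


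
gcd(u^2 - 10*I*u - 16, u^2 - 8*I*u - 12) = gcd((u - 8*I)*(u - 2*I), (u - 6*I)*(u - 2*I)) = u - 2*I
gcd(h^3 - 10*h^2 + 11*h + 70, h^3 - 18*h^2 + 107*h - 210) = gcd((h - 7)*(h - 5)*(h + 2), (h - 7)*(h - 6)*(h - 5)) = h^2 - 12*h + 35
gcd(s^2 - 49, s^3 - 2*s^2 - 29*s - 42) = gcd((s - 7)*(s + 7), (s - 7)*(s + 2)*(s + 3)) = s - 7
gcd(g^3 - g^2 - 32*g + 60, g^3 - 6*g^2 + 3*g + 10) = g^2 - 7*g + 10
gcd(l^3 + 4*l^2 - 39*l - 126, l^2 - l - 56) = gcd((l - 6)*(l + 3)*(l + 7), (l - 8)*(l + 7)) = l + 7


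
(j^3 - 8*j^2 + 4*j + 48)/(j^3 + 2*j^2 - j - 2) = (j^2 - 10*j + 24)/(j^2 - 1)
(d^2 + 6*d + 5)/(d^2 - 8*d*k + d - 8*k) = (d + 5)/(d - 8*k)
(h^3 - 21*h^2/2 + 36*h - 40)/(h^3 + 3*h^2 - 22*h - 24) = (h^2 - 13*h/2 + 10)/(h^2 + 7*h + 6)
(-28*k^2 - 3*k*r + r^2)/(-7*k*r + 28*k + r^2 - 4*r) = (4*k + r)/(r - 4)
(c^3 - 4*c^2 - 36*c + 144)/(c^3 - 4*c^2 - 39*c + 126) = (c^2 - 10*c + 24)/(c^2 - 10*c + 21)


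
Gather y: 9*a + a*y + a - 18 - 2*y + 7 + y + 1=10*a + y*(a - 1) - 10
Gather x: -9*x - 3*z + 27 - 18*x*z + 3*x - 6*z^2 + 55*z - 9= x*(-18*z - 6) - 6*z^2 + 52*z + 18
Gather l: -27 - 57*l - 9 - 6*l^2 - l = -6*l^2 - 58*l - 36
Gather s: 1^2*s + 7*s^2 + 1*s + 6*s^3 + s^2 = 6*s^3 + 8*s^2 + 2*s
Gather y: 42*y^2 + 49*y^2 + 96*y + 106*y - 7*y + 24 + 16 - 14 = 91*y^2 + 195*y + 26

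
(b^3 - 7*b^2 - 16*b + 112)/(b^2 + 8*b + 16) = (b^2 - 11*b + 28)/(b + 4)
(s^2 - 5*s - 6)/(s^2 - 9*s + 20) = (s^2 - 5*s - 6)/(s^2 - 9*s + 20)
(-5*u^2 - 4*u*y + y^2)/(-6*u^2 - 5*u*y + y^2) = (-5*u + y)/(-6*u + y)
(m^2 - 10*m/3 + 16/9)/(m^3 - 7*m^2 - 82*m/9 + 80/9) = (3*m - 8)/(3*m^2 - 19*m - 40)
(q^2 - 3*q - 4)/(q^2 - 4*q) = (q + 1)/q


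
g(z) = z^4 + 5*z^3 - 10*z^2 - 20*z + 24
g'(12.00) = 8812.00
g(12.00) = 27720.00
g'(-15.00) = -9845.00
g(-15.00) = 31824.00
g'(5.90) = 1205.67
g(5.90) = 1796.53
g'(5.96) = 1240.46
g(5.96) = 1869.91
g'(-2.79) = 65.69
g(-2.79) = -46.04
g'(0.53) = -25.79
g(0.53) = 11.41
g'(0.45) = -25.60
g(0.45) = 13.47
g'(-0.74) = 1.39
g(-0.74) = 31.60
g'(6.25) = 1417.50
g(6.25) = 2254.96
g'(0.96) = -21.84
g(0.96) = 0.86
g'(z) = 4*z^3 + 15*z^2 - 20*z - 20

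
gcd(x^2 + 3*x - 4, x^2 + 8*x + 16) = x + 4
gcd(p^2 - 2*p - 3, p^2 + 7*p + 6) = p + 1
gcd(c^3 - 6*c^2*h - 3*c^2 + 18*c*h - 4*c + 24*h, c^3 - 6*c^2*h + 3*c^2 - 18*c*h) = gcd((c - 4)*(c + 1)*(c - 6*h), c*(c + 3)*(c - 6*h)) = c - 6*h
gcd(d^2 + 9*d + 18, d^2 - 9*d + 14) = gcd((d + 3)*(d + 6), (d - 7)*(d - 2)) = 1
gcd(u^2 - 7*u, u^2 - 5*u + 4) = 1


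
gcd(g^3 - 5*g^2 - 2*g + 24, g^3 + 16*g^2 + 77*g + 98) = g + 2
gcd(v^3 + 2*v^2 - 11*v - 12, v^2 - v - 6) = v - 3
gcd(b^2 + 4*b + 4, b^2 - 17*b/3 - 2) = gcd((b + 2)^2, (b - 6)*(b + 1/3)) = 1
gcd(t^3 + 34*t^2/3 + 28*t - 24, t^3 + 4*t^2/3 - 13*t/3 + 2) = t - 2/3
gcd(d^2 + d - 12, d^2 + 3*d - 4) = d + 4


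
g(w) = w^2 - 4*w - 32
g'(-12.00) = -28.00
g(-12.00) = 160.00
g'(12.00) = 20.00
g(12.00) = 64.00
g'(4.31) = 4.62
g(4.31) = -30.66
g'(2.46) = 0.92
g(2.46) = -35.79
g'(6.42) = 8.84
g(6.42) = -16.46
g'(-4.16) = -12.32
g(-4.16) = 1.95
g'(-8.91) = -21.82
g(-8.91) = 83.03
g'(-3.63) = -11.26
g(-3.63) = -4.30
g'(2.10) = 0.20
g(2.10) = -35.99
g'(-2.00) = -8.00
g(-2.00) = -20.00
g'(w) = 2*w - 4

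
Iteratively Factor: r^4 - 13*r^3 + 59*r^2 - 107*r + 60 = (r - 5)*(r^3 - 8*r^2 + 19*r - 12) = (r - 5)*(r - 3)*(r^2 - 5*r + 4) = (r - 5)*(r - 3)*(r - 1)*(r - 4)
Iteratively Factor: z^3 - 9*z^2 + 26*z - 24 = (z - 2)*(z^2 - 7*z + 12) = (z - 3)*(z - 2)*(z - 4)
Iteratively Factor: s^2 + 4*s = (s)*(s + 4)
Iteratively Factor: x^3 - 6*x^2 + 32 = (x + 2)*(x^2 - 8*x + 16) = (x - 4)*(x + 2)*(x - 4)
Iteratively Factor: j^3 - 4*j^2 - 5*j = (j)*(j^2 - 4*j - 5) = j*(j + 1)*(j - 5)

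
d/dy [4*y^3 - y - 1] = 12*y^2 - 1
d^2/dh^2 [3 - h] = 0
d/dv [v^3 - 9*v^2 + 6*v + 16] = 3*v^2 - 18*v + 6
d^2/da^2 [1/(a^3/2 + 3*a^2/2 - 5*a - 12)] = 4*(-3*(a + 1)*(a^3 + 3*a^2 - 10*a - 24) + (3*a^2 + 6*a - 10)^2)/(a^3 + 3*a^2 - 10*a - 24)^3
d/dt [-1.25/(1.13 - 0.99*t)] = -1.2375/(0.99*t - 1.13)^2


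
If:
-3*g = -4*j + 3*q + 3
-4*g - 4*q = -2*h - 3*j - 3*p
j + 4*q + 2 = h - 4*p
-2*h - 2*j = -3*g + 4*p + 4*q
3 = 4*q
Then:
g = -38/3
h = -445/48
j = -131/16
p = -73/48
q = 3/4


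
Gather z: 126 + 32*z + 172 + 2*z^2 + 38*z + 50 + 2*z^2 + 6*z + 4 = 4*z^2 + 76*z + 352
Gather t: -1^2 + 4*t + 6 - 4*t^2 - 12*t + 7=-4*t^2 - 8*t + 12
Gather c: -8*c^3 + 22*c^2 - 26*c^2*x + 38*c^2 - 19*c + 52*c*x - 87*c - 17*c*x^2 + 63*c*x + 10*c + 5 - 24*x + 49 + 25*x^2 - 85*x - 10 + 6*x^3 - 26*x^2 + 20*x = -8*c^3 + c^2*(60 - 26*x) + c*(-17*x^2 + 115*x - 96) + 6*x^3 - x^2 - 89*x + 44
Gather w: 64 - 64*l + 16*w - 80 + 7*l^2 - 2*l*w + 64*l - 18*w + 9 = 7*l^2 + w*(-2*l - 2) - 7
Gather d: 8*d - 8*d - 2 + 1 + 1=0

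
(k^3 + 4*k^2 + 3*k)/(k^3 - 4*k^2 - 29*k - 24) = k/(k - 8)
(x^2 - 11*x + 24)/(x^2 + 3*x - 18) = (x - 8)/(x + 6)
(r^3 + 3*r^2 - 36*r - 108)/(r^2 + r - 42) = (r^2 + 9*r + 18)/(r + 7)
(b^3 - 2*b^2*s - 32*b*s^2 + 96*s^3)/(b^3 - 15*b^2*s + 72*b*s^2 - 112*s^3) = (-b - 6*s)/(-b + 7*s)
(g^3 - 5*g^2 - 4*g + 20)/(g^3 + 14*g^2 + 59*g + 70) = (g^2 - 7*g + 10)/(g^2 + 12*g + 35)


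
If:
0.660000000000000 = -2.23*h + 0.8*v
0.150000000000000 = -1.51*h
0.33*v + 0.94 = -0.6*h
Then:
No Solution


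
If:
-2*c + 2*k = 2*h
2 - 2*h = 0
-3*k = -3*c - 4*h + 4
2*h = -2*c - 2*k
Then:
No Solution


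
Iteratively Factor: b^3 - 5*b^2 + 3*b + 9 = (b - 3)*(b^2 - 2*b - 3) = (b - 3)^2*(b + 1)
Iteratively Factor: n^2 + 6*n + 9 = (n + 3)*(n + 3)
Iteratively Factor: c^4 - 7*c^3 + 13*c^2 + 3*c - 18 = (c - 3)*(c^3 - 4*c^2 + c + 6) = (c - 3)*(c - 2)*(c^2 - 2*c - 3) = (c - 3)*(c - 2)*(c + 1)*(c - 3)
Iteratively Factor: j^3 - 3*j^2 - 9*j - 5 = (j + 1)*(j^2 - 4*j - 5) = (j + 1)^2*(j - 5)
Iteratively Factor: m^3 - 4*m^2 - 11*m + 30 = (m + 3)*(m^2 - 7*m + 10) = (m - 5)*(m + 3)*(m - 2)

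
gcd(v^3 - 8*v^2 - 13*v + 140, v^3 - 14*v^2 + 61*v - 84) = v - 7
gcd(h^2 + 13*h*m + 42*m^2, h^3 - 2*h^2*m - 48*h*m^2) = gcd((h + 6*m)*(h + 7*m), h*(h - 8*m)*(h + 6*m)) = h + 6*m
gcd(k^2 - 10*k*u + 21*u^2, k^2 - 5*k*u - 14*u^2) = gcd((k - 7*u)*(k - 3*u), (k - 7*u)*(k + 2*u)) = -k + 7*u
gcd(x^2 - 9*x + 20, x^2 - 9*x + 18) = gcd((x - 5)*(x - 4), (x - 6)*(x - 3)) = 1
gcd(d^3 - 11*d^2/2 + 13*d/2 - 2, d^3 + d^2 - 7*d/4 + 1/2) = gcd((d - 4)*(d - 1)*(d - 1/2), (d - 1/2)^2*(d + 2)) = d - 1/2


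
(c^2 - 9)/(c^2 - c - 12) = (c - 3)/(c - 4)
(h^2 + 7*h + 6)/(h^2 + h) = (h + 6)/h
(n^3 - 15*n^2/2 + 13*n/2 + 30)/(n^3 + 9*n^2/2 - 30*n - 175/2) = (2*n^2 - 5*n - 12)/(2*n^2 + 19*n + 35)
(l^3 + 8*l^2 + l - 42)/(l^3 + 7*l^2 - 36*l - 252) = (l^2 + l - 6)/(l^2 - 36)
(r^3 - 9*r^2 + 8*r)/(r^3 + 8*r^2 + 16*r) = (r^2 - 9*r + 8)/(r^2 + 8*r + 16)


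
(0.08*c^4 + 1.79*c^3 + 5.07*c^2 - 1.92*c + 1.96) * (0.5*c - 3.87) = 0.04*c^5 + 0.5854*c^4 - 4.3923*c^3 - 20.5809*c^2 + 8.4104*c - 7.5852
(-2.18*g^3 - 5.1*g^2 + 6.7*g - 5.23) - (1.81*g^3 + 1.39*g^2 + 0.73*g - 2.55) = -3.99*g^3 - 6.49*g^2 + 5.97*g - 2.68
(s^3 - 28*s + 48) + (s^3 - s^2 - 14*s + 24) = 2*s^3 - s^2 - 42*s + 72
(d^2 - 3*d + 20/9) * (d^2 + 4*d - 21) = d^4 + d^3 - 277*d^2/9 + 647*d/9 - 140/3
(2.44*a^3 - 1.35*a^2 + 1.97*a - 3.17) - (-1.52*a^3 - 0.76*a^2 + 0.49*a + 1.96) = 3.96*a^3 - 0.59*a^2 + 1.48*a - 5.13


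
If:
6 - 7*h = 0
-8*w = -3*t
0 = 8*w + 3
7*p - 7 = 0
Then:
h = 6/7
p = 1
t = -1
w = -3/8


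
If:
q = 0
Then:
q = 0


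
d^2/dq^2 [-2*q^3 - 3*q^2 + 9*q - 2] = -12*q - 6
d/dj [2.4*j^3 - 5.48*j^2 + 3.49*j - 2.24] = 7.2*j^2 - 10.96*j + 3.49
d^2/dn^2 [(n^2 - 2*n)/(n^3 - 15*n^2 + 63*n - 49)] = 2*(n^4 + 8*n^3 - 36*n^2 + 68*n - 77)/(n^7 - 31*n^6 + 381*n^5 - 2339*n^4 + 7427*n^3 - 11613*n^2 + 8575*n - 2401)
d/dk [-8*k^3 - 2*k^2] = 4*k*(-6*k - 1)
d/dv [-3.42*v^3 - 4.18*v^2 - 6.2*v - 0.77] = -10.26*v^2 - 8.36*v - 6.2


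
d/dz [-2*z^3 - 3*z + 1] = -6*z^2 - 3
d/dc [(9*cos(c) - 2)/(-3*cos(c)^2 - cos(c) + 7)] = (27*sin(c)^2 + 12*cos(c) - 88)*sin(c)/(3*cos(c)^2 + cos(c) - 7)^2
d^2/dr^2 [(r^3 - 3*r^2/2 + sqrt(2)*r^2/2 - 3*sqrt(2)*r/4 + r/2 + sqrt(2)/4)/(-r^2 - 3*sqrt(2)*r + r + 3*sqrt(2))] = 5*(-12 - sqrt(2))/(2*(r^3 + 9*sqrt(2)*r^2 + 54*r + 54*sqrt(2)))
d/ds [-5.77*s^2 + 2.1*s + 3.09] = 2.1 - 11.54*s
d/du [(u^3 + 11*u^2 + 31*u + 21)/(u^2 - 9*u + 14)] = (u^4 - 18*u^3 - 88*u^2 + 266*u + 623)/(u^4 - 18*u^3 + 109*u^2 - 252*u + 196)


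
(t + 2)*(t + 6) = t^2 + 8*t + 12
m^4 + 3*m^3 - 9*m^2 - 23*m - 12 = (m - 3)*(m + 1)^2*(m + 4)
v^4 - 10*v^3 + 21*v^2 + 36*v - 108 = (v - 6)*(v - 3)^2*(v + 2)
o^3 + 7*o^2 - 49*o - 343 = (o - 7)*(o + 7)^2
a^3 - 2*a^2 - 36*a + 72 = (a - 6)*(a - 2)*(a + 6)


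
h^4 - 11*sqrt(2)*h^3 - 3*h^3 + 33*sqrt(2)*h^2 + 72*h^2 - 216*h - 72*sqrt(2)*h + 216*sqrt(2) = (h - 3)*(h - 6*sqrt(2))*(h - 3*sqrt(2))*(h - 2*sqrt(2))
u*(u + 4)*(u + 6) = u^3 + 10*u^2 + 24*u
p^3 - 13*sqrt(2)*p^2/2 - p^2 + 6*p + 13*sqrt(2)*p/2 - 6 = (p - 1)*(p - 6*sqrt(2))*(p - sqrt(2)/2)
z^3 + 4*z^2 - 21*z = z*(z - 3)*(z + 7)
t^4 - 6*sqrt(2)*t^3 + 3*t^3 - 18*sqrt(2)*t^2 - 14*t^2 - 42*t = t*(t + 3)*(t - 7*sqrt(2))*(t + sqrt(2))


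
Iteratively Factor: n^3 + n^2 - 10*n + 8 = (n + 4)*(n^2 - 3*n + 2) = (n - 1)*(n + 4)*(n - 2)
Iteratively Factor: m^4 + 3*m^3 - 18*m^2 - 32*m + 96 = (m + 4)*(m^3 - m^2 - 14*m + 24) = (m + 4)^2*(m^2 - 5*m + 6) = (m - 3)*(m + 4)^2*(m - 2)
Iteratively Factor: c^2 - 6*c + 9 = (c - 3)*(c - 3)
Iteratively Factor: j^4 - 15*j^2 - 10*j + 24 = (j - 1)*(j^3 + j^2 - 14*j - 24) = (j - 1)*(j + 3)*(j^2 - 2*j - 8) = (j - 1)*(j + 2)*(j + 3)*(j - 4)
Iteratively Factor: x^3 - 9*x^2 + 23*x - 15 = (x - 1)*(x^2 - 8*x + 15) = (x - 3)*(x - 1)*(x - 5)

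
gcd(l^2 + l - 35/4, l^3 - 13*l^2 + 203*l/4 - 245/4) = l - 5/2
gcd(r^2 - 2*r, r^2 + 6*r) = r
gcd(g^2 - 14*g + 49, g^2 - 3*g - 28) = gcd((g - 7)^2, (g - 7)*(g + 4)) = g - 7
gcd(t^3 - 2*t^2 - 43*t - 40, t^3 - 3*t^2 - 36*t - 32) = t^2 - 7*t - 8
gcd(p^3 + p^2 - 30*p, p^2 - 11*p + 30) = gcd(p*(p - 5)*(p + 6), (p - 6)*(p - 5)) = p - 5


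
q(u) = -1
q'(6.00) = 0.00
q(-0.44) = -1.00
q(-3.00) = -1.00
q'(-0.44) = 0.00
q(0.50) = -1.00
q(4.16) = -1.00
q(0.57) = -1.00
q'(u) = 0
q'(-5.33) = 0.00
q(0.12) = -1.00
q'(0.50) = 0.00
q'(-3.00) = 0.00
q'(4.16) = 0.00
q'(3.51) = 0.00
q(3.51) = -1.00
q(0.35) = -1.00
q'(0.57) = 0.00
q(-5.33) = -1.00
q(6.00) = -1.00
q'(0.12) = 0.00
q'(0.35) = 0.00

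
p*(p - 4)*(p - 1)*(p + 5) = p^4 - 21*p^2 + 20*p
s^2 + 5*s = s*(s + 5)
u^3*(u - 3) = u^4 - 3*u^3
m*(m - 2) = m^2 - 2*m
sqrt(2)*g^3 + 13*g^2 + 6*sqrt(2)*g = g*(g + 6*sqrt(2))*(sqrt(2)*g + 1)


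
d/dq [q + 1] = 1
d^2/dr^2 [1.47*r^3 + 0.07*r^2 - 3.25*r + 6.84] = 8.82*r + 0.14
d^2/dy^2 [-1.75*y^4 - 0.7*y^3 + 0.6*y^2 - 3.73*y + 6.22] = -21.0*y^2 - 4.2*y + 1.2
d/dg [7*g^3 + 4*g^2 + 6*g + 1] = 21*g^2 + 8*g + 6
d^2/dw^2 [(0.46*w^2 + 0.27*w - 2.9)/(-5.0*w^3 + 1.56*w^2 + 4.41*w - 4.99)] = (-23.0*w^6 - 40.5*w^5 + 821.778*w^4 - 208.133912*w^3 - 281.972304*w^2 - 327.035688*w + 123.157222)/(125.0*w^9 - 117.0*w^8 - 294.246*w^7 + 576.841584*w^6 + 25.992972*w^5 - 714.763116*w^4 + 493.710603*w^3 + 174.605589*w^2 - 329.428323*w + 124.251499)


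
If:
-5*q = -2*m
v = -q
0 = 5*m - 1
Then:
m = 1/5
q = 2/25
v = -2/25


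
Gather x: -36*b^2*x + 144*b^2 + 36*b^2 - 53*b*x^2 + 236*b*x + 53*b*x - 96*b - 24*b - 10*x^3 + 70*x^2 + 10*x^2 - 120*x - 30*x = 180*b^2 - 120*b - 10*x^3 + x^2*(80 - 53*b) + x*(-36*b^2 + 289*b - 150)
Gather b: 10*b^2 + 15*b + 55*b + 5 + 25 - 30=10*b^2 + 70*b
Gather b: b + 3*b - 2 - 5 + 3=4*b - 4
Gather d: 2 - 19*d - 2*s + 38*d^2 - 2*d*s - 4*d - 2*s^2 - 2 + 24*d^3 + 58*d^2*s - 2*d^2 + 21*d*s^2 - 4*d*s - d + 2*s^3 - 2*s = 24*d^3 + d^2*(58*s + 36) + d*(21*s^2 - 6*s - 24) + 2*s^3 - 2*s^2 - 4*s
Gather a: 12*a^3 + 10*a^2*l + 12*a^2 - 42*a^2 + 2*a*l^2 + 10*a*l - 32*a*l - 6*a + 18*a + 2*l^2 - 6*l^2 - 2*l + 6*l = 12*a^3 + a^2*(10*l - 30) + a*(2*l^2 - 22*l + 12) - 4*l^2 + 4*l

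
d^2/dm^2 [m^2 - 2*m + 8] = 2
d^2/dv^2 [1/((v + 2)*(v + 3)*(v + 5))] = 2*(6*v^4 + 80*v^3 + 393*v^2 + 840*v + 661)/(v^9 + 30*v^8 + 393*v^7 + 2950*v^6 + 13983*v^5 + 43410*v^4 + 88291*v^3 + 113490*v^2 + 83700*v + 27000)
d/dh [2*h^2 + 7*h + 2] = 4*h + 7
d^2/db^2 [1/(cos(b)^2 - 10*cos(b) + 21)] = (-8*sin(b)^4 + 36*sin(b)^2 - 495*cos(b) + 15*cos(3*b) + 288)/(2*(cos(b) - 7)^3*(cos(b) - 3)^3)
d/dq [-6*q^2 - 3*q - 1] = -12*q - 3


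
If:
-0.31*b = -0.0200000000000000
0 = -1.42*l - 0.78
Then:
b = 0.06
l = -0.55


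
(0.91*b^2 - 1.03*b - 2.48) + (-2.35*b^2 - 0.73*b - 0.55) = -1.44*b^2 - 1.76*b - 3.03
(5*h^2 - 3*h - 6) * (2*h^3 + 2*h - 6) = 10*h^5 - 6*h^4 - 2*h^3 - 36*h^2 + 6*h + 36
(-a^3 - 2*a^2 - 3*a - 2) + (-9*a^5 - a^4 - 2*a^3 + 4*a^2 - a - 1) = -9*a^5 - a^4 - 3*a^3 + 2*a^2 - 4*a - 3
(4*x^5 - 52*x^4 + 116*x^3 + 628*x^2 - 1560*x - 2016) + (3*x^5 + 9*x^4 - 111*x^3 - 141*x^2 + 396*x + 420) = 7*x^5 - 43*x^4 + 5*x^3 + 487*x^2 - 1164*x - 1596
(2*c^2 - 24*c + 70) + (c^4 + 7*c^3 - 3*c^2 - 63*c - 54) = c^4 + 7*c^3 - c^2 - 87*c + 16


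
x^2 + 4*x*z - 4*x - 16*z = (x - 4)*(x + 4*z)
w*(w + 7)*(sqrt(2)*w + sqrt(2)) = sqrt(2)*w^3 + 8*sqrt(2)*w^2 + 7*sqrt(2)*w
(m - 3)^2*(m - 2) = m^3 - 8*m^2 + 21*m - 18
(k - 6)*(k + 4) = k^2 - 2*k - 24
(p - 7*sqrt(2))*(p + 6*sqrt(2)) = p^2 - sqrt(2)*p - 84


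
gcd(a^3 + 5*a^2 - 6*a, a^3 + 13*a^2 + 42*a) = a^2 + 6*a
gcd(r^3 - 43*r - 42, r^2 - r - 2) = r + 1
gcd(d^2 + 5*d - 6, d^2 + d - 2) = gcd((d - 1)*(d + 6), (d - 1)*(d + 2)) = d - 1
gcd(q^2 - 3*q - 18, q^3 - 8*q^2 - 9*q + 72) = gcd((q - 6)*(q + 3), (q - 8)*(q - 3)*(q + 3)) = q + 3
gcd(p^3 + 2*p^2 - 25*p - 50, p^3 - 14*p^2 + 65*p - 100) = p - 5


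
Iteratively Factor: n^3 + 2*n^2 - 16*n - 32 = (n + 2)*(n^2 - 16) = (n - 4)*(n + 2)*(n + 4)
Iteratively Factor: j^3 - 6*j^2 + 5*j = (j)*(j^2 - 6*j + 5) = j*(j - 1)*(j - 5)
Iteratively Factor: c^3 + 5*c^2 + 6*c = (c + 3)*(c^2 + 2*c) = c*(c + 3)*(c + 2)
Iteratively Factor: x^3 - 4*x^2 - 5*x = (x - 5)*(x^2 + x) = (x - 5)*(x + 1)*(x)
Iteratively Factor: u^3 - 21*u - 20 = (u - 5)*(u^2 + 5*u + 4) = (u - 5)*(u + 1)*(u + 4)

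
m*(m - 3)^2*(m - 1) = m^4 - 7*m^3 + 15*m^2 - 9*m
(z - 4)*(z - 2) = z^2 - 6*z + 8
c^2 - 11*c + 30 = (c - 6)*(c - 5)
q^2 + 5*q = q*(q + 5)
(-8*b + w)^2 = 64*b^2 - 16*b*w + w^2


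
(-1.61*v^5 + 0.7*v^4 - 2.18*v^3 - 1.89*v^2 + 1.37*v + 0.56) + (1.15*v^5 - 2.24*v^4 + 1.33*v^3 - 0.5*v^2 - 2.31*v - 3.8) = -0.46*v^5 - 1.54*v^4 - 0.85*v^3 - 2.39*v^2 - 0.94*v - 3.24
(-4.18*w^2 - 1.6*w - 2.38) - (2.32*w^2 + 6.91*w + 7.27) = -6.5*w^2 - 8.51*w - 9.65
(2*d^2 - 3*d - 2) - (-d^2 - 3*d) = 3*d^2 - 2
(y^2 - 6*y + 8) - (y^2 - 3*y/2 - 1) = 9 - 9*y/2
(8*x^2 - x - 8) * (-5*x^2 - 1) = -40*x^4 + 5*x^3 + 32*x^2 + x + 8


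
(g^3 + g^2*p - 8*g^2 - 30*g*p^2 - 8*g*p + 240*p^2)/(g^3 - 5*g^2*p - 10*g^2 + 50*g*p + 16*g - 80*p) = (g + 6*p)/(g - 2)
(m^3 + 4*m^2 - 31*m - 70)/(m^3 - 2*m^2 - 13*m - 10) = (m + 7)/(m + 1)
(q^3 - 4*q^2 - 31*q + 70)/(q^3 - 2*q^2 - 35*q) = (q - 2)/q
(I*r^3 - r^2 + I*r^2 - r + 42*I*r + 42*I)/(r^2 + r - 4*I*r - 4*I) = (I*r^2 - r + 42*I)/(r - 4*I)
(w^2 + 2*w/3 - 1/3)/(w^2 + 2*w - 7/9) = 3*(w + 1)/(3*w + 7)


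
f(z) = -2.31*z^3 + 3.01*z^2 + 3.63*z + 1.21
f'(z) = -6.93*z^2 + 6.02*z + 3.63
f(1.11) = 5.79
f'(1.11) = 1.77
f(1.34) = 5.92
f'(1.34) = -0.75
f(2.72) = -13.13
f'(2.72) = -31.27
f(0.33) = 2.65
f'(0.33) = 4.86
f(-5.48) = 451.86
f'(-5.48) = -237.47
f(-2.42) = 42.79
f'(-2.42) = -51.52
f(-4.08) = 193.39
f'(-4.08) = -136.29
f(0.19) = 1.99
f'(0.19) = 4.52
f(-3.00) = 79.78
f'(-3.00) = -76.80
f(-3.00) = 79.78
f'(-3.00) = -76.80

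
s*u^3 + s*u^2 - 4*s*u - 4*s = (u - 2)*(u + 2)*(s*u + s)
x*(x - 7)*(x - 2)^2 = x^4 - 11*x^3 + 32*x^2 - 28*x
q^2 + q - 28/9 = (q - 4/3)*(q + 7/3)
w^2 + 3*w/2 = w*(w + 3/2)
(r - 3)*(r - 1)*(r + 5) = r^3 + r^2 - 17*r + 15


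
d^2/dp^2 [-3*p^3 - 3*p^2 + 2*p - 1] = -18*p - 6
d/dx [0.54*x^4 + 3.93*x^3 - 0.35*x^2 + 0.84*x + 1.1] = 2.16*x^3 + 11.79*x^2 - 0.7*x + 0.84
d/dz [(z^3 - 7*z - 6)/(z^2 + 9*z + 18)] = (z^4 + 18*z^3 + 61*z^2 + 12*z - 72)/(z^4 + 18*z^3 + 117*z^2 + 324*z + 324)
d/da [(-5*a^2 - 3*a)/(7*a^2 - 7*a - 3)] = (56*a^2 + 30*a + 9)/(49*a^4 - 98*a^3 + 7*a^2 + 42*a + 9)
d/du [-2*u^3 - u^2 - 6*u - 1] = -6*u^2 - 2*u - 6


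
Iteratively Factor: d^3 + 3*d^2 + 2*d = (d + 1)*(d^2 + 2*d) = (d + 1)*(d + 2)*(d)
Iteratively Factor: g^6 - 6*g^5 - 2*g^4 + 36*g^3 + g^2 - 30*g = (g - 5)*(g^5 - g^4 - 7*g^3 + g^2 + 6*g) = (g - 5)*(g + 1)*(g^4 - 2*g^3 - 5*g^2 + 6*g) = (g - 5)*(g - 3)*(g + 1)*(g^3 + g^2 - 2*g) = g*(g - 5)*(g - 3)*(g + 1)*(g^2 + g - 2) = g*(g - 5)*(g - 3)*(g + 1)*(g + 2)*(g - 1)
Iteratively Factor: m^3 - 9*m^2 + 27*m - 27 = (m - 3)*(m^2 - 6*m + 9) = (m - 3)^2*(m - 3)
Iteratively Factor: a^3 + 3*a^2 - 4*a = (a)*(a^2 + 3*a - 4) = a*(a - 1)*(a + 4)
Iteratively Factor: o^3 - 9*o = (o + 3)*(o^2 - 3*o) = o*(o + 3)*(o - 3)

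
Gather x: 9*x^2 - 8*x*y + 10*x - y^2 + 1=9*x^2 + x*(10 - 8*y) - y^2 + 1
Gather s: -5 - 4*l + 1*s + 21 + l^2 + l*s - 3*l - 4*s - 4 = l^2 - 7*l + s*(l - 3) + 12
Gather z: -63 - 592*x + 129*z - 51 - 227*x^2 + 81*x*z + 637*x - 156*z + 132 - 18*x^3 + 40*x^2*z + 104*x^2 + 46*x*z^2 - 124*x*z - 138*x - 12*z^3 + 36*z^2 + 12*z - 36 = -18*x^3 - 123*x^2 - 93*x - 12*z^3 + z^2*(46*x + 36) + z*(40*x^2 - 43*x - 15) - 18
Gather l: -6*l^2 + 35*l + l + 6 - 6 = -6*l^2 + 36*l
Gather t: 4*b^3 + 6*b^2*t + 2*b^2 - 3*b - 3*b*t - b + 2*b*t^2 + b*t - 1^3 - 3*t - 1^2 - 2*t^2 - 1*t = 4*b^3 + 2*b^2 - 4*b + t^2*(2*b - 2) + t*(6*b^2 - 2*b - 4) - 2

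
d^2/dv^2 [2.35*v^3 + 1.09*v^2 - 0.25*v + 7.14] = 14.1*v + 2.18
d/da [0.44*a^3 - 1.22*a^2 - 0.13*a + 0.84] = 1.32*a^2 - 2.44*a - 0.13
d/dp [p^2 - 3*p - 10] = 2*p - 3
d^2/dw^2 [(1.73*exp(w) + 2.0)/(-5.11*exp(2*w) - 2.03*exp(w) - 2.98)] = (-45.173933*exp(4*w) - 190.950991*exp(3*w) + 95.824764*exp(2*w) + 124.046062*exp(w) - 3.264292)*exp(w)/(133.432831*exp(6*w) + 159.022689*exp(5*w) + 296.615571*exp(4*w) + 193.840031*exp(3*w) + 172.977378*exp(2*w) + 54.081636*exp(w) + 26.463592)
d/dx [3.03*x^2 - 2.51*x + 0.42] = 6.06*x - 2.51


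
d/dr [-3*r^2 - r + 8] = -6*r - 1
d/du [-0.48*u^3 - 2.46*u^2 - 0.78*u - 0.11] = -1.44*u^2 - 4.92*u - 0.78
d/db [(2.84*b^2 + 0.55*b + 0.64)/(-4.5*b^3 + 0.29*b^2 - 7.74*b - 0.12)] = (12.78*b^4 + 4.95*b^3 - 13.5011*b^2 - 1.0528*b + 4.8876)/(20.25*b^6 - 2.61*b^5 + 69.7441*b^4 - 3.4092*b^3 + 59.838*b^2 + 1.8576*b + 0.0144)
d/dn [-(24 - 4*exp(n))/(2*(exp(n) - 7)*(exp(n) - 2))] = 2*(-exp(2*n) + 12*exp(n) - 40)*exp(n)/(exp(4*n) - 18*exp(3*n) + 109*exp(2*n) - 252*exp(n) + 196)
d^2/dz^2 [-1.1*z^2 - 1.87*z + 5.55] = -2.20000000000000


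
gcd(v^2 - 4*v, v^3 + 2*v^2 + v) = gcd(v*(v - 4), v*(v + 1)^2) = v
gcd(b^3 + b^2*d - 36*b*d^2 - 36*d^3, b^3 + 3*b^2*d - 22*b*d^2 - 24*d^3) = b^2 + 7*b*d + 6*d^2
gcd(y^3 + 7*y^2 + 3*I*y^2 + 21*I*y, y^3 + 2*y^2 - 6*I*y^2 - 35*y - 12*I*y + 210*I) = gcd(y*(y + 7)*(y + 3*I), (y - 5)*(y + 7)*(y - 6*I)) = y + 7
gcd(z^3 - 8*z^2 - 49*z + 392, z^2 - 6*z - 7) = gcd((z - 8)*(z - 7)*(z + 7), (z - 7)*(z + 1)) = z - 7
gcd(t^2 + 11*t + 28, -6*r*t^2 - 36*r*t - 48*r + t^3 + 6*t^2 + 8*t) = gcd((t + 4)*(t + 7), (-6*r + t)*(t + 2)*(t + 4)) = t + 4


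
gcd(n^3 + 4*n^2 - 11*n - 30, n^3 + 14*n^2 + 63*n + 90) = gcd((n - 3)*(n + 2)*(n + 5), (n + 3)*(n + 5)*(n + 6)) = n + 5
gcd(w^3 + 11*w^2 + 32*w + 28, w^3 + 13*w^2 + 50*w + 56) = w^2 + 9*w + 14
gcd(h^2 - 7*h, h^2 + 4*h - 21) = 1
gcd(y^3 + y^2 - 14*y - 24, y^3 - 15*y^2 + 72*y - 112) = y - 4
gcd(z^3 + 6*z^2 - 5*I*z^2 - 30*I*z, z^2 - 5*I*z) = z^2 - 5*I*z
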